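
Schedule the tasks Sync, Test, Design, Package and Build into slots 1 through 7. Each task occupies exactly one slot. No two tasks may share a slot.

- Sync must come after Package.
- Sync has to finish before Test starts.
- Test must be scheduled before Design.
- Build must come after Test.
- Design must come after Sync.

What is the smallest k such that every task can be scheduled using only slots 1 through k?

The precedence chain requires at least 4 distinct slots.
With at most 1 per slot and 5 tasks, at least 5 slots are needed.
5 works (last occupied slot: 5): for example Package -> 1; Sync -> 2; Test -> 3; Build -> 5; Design -> 4.

5 slots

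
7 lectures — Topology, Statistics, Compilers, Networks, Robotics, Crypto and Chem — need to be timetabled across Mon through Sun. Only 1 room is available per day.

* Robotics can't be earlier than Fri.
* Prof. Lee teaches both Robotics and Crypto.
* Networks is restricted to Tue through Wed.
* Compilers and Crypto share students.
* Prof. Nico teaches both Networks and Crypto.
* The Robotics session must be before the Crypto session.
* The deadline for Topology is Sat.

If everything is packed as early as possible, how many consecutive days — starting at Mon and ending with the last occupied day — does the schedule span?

7

The precedence chain requires at least 2 distinct days.
With at most 1 per day and 7 lectures, at least 7 days are needed.
Propagating the time windows through the other constraints, Crypto can't land before Sat — that is day 6 counting from Mon — so the schedule must run through at least 6 days.
7 works (last occupied day: Sun): for example Statistics in Wed; Topology in Mon; Networks in Tue; Chem in Sun; Compilers in Thu; Robotics in Fri; Crypto in Sat.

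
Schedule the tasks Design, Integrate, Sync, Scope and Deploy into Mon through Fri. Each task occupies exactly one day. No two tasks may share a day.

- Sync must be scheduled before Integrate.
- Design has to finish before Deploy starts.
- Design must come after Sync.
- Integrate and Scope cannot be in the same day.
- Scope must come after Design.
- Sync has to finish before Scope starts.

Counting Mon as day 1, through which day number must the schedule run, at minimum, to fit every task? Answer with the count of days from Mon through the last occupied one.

5

The precedence chain requires at least 3 distinct days.
With at most 1 per day and 5 tasks, at least 5 days are needed.
5 works (last occupied day: Fri): for example Sync=Mon; Scope=Wed; Deploy=Fri; Integrate=Thu; Design=Tue.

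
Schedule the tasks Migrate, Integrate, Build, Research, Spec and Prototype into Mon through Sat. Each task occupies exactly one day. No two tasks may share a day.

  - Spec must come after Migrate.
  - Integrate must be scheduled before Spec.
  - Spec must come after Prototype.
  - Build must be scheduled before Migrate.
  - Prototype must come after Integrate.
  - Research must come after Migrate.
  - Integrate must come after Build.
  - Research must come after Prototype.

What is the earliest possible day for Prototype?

Wed

Precedence pushes Prototype to at least Wed; downstream work caps Prototype at Fri.
Prototype at Wed is achievable: Research=Sat, Build=Mon, Spec=Fri, Migrate=Thu, Integrate=Tue, Prototype=Wed.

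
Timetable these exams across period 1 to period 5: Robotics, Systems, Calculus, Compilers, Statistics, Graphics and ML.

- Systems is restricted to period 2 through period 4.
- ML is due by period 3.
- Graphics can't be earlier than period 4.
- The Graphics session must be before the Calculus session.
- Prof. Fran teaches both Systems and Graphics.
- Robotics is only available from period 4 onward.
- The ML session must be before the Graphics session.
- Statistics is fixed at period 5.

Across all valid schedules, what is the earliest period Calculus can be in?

Precedence pushes Calculus to at least period 5.
Calculus at period 5 is achievable: Robotics -> period 4; Graphics -> period 4; Calculus -> period 5; Statistics -> period 5; ML -> period 1; Compilers -> period 1; Systems -> period 2.

period 5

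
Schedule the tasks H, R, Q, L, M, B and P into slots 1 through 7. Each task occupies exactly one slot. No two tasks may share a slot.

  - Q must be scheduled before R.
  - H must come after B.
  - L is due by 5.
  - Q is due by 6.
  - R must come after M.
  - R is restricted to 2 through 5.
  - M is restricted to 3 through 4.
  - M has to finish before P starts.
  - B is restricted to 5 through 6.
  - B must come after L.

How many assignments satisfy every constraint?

8

Splitting on H: it can be 6 (2), 7 (6). Listing each branch's schedules as (R, Q, L, M, B, P):
H=6: (4,1,2,3,5,7) (4,2,1,3,5,7) — 2.
H=7: (4,1,2,3,5,6) (4,1,2,3,6,5) (4,2,1,3,5,6) (4,2,1,3,6,5) (5,1,2,3,6,4) (5,2,1,3,6,4) — 6.
Summing: 2 + 6 = 8.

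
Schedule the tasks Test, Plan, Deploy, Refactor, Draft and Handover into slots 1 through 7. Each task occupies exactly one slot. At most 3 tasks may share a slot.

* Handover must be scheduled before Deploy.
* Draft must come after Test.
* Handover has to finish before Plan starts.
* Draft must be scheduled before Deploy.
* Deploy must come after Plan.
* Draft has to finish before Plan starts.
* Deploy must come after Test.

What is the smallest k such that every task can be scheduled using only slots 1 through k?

4

The precedence chain requires at least 4 distinct slots.
With at most 3 per slot and 6 tasks, at least 2 slots are needed.
4 works (last occupied slot: 4): for example Refactor=1, Deploy=4, Plan=3, Test=1, Draft=2, Handover=1.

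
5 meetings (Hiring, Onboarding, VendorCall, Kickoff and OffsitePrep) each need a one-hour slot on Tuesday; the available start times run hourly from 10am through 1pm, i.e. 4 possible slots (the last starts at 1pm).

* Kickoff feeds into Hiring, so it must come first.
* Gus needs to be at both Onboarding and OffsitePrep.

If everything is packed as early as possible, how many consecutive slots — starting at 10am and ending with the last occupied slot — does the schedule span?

2

The precedence chain requires at least 2 distinct slots.
2 works (last occupied slot: 11am): for example Hiring -> 11am; Kickoff -> 10am; VendorCall -> 10am; OffsitePrep -> 11am; Onboarding -> 10am.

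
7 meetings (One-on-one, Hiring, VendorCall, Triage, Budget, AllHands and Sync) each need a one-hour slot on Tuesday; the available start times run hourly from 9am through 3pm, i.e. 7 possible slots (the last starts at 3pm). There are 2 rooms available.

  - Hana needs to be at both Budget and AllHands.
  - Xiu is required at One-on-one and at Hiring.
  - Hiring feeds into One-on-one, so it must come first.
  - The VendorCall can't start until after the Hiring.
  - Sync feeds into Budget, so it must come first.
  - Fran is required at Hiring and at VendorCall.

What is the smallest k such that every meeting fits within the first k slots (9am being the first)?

4

The precedence chain requires at least 2 distinct slots.
With at most 2 per slot and 7 meetings, at least 4 slots are needed.
4 works (last occupied slot: 12pm): for example VendorCall -> 10am, AllHands -> 12pm, Budget -> 11am, Sync -> 9am, One-on-one -> 10am, Hiring -> 9am, Triage -> 11am.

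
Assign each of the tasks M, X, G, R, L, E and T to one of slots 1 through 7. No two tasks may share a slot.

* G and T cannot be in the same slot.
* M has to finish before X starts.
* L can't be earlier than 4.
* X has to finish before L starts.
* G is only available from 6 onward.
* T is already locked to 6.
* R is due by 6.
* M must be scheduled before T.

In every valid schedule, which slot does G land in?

G's window is 6–7.
T is fixed at 6, and G can't share a slot with T.
So G must be 7.

7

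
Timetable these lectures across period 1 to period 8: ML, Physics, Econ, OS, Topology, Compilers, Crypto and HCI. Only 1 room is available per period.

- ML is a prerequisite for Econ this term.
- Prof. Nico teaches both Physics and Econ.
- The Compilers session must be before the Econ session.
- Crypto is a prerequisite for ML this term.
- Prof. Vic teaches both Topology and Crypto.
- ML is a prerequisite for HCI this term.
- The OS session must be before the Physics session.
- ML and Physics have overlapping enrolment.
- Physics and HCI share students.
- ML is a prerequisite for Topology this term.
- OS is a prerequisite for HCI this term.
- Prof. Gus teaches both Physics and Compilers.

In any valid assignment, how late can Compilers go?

period 7

Downstream work caps Compilers at period 7.
Compilers at period 7 is achievable: Crypto=period 1; OS=period 3; Compilers=period 7; Physics=period 5; HCI=period 4; Econ=period 8; ML=period 2; Topology=period 6.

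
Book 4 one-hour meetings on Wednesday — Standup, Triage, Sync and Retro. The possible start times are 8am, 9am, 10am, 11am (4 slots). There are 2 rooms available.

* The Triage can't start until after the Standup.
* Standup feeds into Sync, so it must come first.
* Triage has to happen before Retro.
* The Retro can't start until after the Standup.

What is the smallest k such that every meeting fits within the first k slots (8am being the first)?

3 slots

The precedence chain requires at least 3 distinct slots.
With at most 2 per slot and 4 meetings, at least 2 slots are needed.
3 works (last occupied slot: 10am): for example Sync in 9am, Retro in 10am, Standup in 8am, Triage in 9am.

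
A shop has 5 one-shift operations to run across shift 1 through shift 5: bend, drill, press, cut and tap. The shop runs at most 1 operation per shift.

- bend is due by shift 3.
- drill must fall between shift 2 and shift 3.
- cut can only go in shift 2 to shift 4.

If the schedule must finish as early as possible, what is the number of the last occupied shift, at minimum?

With at most 1 per shift and 5 operations, at least 5 shifts are needed.
drill can't be placed before shift 2, so the schedule must run through at least shift 2.
5 works (last occupied shift: shift 5): for example cut=shift 3, press=shift 4, tap=shift 5, drill=shift 2, bend=shift 1.

shift 5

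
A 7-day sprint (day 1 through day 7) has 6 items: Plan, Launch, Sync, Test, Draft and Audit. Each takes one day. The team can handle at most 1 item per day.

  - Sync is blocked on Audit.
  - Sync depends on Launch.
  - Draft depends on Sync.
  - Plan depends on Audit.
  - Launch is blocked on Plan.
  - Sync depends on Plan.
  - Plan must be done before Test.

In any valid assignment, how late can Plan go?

Precedence pushes Plan to at least day 2; downstream work caps Plan at day 4.
Plan at day 3 is achievable: Plan in day 3; Draft in day 7; Test in day 6; Launch in day 4; Sync in day 5; Audit in day 1.
Nothing later works — the capacity limit rule out every day after day 3.

day 3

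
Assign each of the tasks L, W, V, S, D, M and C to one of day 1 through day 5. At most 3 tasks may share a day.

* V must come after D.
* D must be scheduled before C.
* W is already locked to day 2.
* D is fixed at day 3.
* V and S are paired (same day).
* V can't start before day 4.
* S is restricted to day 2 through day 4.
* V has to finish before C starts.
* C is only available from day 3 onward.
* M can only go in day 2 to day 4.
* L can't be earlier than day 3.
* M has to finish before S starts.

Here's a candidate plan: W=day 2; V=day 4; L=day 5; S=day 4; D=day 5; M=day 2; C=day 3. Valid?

No. D must be scheduled before C is not satisfied.

W is already locked to day 2 — holds.
V must come after D — violated.
M can only go in day 2 to day 4 — holds.
D is fixed at day 3 — violated.
C is only available from day 3 onward — holds.
At most 3 tasks may share a day — holds.
V and S are paired (same day) — holds.
M has to finish before S starts — holds.
V has to finish before C starts — violated.
S is restricted to day 2 through day 4 — holds.
V can't start before day 4 — holds.
L can't be earlier than day 3 — holds.
D must be scheduled before C — violated.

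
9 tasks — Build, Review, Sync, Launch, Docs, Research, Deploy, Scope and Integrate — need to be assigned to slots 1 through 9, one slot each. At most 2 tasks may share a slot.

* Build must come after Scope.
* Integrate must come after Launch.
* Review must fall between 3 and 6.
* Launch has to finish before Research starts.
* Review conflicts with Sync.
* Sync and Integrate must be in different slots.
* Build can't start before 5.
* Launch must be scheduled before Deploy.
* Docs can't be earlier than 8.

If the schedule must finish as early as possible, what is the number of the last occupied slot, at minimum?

The precedence chain requires at least 2 distinct slots.
With at most 2 per slot and 9 tasks, at least 5 slots are needed.
Docs can't be placed before 8, so the schedule must run through at least slot 8.
8 works (last occupied slot: 8): for example Sync in 4; Launch in 1; Build in 5; Docs in 8; Integrate in 3; Deploy in 2; Research in 2; Review in 3; Scope in 1.

slot 8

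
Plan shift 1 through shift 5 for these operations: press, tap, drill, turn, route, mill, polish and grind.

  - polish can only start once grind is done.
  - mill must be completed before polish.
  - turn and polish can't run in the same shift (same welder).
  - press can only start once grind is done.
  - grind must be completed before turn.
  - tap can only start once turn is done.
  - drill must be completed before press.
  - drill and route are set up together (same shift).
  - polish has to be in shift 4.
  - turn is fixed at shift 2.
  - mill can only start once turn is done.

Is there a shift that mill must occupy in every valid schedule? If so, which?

shift 3

turn is fixed at shift 2 and must come before mill, so mill is at least shift 3.
polish is fixed at shift 4 and must come after mill, so mill is at most shift 3.
So mill must be shift 3.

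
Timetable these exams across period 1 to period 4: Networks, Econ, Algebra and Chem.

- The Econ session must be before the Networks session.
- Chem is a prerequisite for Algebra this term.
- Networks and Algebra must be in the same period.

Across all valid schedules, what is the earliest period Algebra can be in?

Precedence pushes Algebra to at least period 2.
Algebra at period 2 is achievable: Econ -> period 1, Algebra -> period 2, Networks -> period 2, Chem -> period 1.

period 2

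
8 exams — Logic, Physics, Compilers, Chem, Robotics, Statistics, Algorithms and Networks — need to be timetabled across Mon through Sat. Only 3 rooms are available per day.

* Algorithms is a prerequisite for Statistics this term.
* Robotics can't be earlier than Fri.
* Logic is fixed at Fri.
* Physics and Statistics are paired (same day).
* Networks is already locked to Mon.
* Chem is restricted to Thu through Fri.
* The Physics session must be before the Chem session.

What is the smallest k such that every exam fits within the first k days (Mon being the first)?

The precedence chain requires at least 3 distinct days.
With at most 3 per day and 8 exams, at least 3 days are needed.
Logic can't be placed before Fri — that is day 5 counting from Mon — so the schedule must run through at least 5 days.
5 works (last occupied day: Fri): for example Statistics -> Tue, Networks -> Mon, Logic -> Fri, Robotics -> Fri, Physics -> Tue, Chem -> Thu, Algorithms -> Mon, Compilers -> Mon.

5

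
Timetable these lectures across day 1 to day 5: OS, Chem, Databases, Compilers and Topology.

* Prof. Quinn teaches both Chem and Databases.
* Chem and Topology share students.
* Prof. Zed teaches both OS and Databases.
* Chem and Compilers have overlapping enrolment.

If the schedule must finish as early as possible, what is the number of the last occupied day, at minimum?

Could 1 day be enough, i.e. nothing placed later than day 1? No: Topology can't share with Chem (day 1) → nothing is left.
So 1 day is not enough.
2 works (last occupied day: day 2): for example Compilers in day 2, OS in day 1, Databases in day 2, Chem in day 1, Topology in day 2.

2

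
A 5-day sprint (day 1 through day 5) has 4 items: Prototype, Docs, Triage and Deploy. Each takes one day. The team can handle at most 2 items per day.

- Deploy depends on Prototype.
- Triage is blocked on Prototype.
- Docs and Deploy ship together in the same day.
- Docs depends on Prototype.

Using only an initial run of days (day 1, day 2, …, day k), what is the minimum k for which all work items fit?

3

The precedence chain requires at least 2 distinct days.
With at most 2 per day and 4 work items, at least 2 days are needed.
Could 2 days be enough, i.e. nothing placed later than day 2? No: Docs must come after Prototype (at day 1 or later) → {day 2}; Prototype must come before Docs (at day 2 or earlier) → {day 1}; Triage must come after Prototype (at day 1 or later) → {day 2}; Deploy must come after Prototype (at day 1 or later) → {day 2}; that puts Docs, Triage and Deploy all in day 2 — more than 2 per day.
So 2 days is not enough.
3 works (last occupied day: day 3): for example Triage=day 3, Docs=day 2, Deploy=day 2, Prototype=day 1.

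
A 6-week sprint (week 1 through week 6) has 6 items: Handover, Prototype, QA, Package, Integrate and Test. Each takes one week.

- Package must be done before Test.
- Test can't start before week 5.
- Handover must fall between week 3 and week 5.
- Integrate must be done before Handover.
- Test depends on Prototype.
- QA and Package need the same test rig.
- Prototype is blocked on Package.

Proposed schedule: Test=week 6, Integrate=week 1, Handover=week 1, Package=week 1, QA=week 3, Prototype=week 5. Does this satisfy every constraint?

Integrate must be done before Handover — violated.
Prototype is blocked on Package — holds.
QA and Package need the same test rig — holds.
Package must be done before Test — holds.
Test depends on Prototype — holds.
Test can't start before week 5 — holds.
Handover must fall between week 3 and week 5 — violated.

No. Handover must fall between week 3 and week 5 is not satisfied.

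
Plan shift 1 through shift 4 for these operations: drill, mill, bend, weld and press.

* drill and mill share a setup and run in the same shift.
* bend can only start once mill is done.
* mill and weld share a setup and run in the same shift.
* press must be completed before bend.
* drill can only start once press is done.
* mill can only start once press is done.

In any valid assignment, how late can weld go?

shift 3

Weld must be in the same shift as drill, which can't be before shift 2, so weld is at least shift 2; weld must be in the same shift as mill, which can't be after shift 3, so weld is at most shift 3.
weld at shift 3 is achievable: bend -> shift 4, press -> shift 1, weld -> shift 3, drill -> shift 3, mill -> shift 3.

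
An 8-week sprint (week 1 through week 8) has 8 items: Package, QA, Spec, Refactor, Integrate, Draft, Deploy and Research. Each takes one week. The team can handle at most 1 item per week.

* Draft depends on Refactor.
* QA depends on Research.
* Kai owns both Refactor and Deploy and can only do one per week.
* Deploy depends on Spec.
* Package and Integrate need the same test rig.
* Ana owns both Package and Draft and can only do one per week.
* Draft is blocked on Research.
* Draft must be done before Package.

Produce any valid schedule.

Package=week 4; Draft=week 3; Spec=week 6; Deploy=week 7; QA=week 5; Refactor=week 2; Integrate=week 8; Research=week 1

Checking: Refactor(week 2) before Draft(week 3); Research(week 1) before QA(week 5); Spec(week 6) before Deploy(week 7); Research(week 1) before Draft(week 3); Draft(week 3) before Package(week 4); Refactor(week 2) != Deploy(week 7); Package(week 4) != Draft(week 3); Package(week 4) != Integrate(week 8); max 1 per week (cap 1).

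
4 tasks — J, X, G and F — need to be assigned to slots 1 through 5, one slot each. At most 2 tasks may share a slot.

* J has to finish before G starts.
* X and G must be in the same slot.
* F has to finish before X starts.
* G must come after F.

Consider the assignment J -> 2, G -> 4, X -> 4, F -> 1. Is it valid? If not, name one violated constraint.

X and G must be in the same slot — holds.
F has to finish before X starts — holds.
G must come after F — holds.
J has to finish before G starts — holds.
At most 2 tasks may share a slot — holds.

Yes, all constraints hold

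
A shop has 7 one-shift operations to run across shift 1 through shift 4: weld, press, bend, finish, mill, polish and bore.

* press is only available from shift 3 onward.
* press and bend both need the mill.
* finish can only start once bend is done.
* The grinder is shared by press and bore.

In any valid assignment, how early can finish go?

shift 2

Precedence pushes finish to at least shift 2.
finish at shift 2 is achievable: polish in shift 1; finish in shift 2; bend in shift 1; mill in shift 1; weld in shift 1; bore in shift 1; press in shift 3.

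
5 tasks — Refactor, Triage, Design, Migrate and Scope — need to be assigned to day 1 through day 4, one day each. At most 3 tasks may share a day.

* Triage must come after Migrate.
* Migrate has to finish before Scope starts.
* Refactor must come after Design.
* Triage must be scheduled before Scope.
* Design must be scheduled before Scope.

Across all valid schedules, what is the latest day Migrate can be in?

day 2

Downstream work caps Migrate at day 2.
Migrate at day 2 is achievable: Refactor=day 2, Scope=day 4, Triage=day 3, Migrate=day 2, Design=day 1.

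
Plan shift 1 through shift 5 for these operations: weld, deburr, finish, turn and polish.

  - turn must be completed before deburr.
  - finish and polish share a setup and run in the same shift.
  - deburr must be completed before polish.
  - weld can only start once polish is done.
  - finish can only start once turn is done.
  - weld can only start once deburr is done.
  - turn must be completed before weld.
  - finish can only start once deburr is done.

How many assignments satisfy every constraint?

5

Splitting on weld: it can be shift 4 (1), shift 5 (4). Listing each branch's schedules as (deburr, finish, turn, polish) by shift number:
weld=shift 4: (2,3,1,3) — 1.
weld=shift 5: (2,3,1,3) (2,4,1,4) (3,4,1,4) (3,4,2,4) — 4.
Summing: 1 + 4 = 5.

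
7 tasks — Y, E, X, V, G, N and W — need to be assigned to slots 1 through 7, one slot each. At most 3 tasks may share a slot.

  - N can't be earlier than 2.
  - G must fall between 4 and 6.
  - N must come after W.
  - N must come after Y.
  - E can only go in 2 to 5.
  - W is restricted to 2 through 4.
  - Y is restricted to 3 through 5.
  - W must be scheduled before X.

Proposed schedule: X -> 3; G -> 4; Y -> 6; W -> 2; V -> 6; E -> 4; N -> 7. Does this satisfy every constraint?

Invalid. Y is restricted to 3 through 5.

N must come after Y — holds.
N can't be earlier than 2 — holds.
E can only go in 2 to 5 — holds.
N must come after W — holds.
W is restricted to 2 through 4 — holds.
W must be scheduled before X — holds.
Y is restricted to 3 through 5 — violated.
At most 3 tasks may share a slot — holds.
G must fall between 4 and 6 — holds.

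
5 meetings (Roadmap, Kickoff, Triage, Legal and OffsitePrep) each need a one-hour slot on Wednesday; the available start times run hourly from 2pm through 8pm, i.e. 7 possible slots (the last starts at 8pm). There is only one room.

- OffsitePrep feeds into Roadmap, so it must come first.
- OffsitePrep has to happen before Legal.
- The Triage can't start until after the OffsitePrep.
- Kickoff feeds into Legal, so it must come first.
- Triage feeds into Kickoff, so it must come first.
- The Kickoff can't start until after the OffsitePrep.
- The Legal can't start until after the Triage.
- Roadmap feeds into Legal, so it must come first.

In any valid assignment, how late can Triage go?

6pm

Precedence pushes Triage to at least 3pm; downstream work caps Triage at 6pm.
Triage at 6pm is achievable: Roadmap in 3pm, Triage in 6pm, Kickoff in 7pm, Legal in 8pm, OffsitePrep in 2pm.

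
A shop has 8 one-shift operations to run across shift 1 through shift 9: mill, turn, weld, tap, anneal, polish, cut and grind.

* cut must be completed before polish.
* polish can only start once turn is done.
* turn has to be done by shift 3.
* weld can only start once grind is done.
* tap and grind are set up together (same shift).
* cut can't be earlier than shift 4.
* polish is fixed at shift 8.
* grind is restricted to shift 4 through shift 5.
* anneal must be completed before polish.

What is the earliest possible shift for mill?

mill at shift 1 is achievable: polish -> shift 8, mill -> shift 1, weld -> shift 5, grind -> shift 4, cut -> shift 4, tap -> shift 4, turn -> shift 1, anneal -> shift 1.

shift 1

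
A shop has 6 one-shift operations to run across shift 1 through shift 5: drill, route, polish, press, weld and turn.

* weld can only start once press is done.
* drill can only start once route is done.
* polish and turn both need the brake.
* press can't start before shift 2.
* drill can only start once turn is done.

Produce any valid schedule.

polish -> shift 2, drill -> shift 2, weld -> shift 3, route -> shift 1, turn -> shift 1, press -> shift 2

Checking: turn(shift 1) before drill(shift 2); press(shift 2) before weld(shift 3); route(shift 1) before drill(shift 2); polish(shift 2) != turn(shift 1); press=shift 2 in [shift 2,shift 5].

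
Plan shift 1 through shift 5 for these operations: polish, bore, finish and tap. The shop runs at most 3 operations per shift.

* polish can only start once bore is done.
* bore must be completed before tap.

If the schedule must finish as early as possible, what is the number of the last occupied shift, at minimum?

The precedence chain requires at least 2 distinct shifts.
With at most 3 per shift and 4 operations, at least 2 shifts are needed.
2 works (last occupied shift: shift 2): for example finish in shift 1, bore in shift 1, polish in shift 2, tap in shift 2.

shift 2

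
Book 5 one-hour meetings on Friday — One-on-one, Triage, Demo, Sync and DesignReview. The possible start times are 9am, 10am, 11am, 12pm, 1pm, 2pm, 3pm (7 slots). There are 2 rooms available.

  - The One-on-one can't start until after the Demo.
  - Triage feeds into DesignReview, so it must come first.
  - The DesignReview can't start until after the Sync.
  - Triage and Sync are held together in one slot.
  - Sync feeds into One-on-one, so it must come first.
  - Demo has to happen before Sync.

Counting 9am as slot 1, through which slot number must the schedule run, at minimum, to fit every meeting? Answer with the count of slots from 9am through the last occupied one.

3 slots

The precedence chain requires at least 3 distinct slots.
With at most 2 per slot and 5 meetings, at least 3 slots are needed.
3 works (last occupied slot: 11am): for example Demo=9am, Sync=10am, Triage=10am, One-on-one=11am, DesignReview=11am.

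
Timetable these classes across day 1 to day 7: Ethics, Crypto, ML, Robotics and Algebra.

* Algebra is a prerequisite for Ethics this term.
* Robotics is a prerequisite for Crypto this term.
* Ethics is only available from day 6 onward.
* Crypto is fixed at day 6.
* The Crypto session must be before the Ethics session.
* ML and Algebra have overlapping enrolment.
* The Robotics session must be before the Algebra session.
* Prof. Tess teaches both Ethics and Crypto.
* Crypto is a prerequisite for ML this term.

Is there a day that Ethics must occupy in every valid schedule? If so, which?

Ethics's window is day 6–day 7.
Crypto is fixed at day 6, and Ethics can't share a day with Crypto.
So Ethics must be day 7.

day 7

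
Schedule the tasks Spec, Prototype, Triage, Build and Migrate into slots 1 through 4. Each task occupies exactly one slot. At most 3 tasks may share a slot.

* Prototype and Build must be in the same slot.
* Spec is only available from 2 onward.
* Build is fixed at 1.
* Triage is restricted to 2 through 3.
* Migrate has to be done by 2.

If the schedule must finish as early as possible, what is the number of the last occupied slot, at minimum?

2

With at most 3 per slot and 5 tasks, at least 2 slots are needed.
Spec can't be placed before 2, so the schedule must run through at least slot 2.
2 works (last occupied slot: 2): for example Spec=2; Prototype=1; Migrate=1; Triage=2; Build=1.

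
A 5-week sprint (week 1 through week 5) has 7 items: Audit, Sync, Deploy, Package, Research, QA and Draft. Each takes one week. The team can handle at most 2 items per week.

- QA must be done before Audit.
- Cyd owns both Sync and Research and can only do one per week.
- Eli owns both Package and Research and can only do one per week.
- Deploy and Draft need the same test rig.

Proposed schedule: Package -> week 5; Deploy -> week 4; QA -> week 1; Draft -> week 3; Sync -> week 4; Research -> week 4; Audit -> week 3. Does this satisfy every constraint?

No — it violates: Cyd owns both Sync and Research and can only do one per week

Deploy and Draft need the same test rig — holds.
Eli owns both Package and Research and can only do one per week — holds.
QA must be done before Audit — holds.
The team can handle at most 2 items per week — violated.
Cyd owns both Sync and Research and can only do one per week — violated.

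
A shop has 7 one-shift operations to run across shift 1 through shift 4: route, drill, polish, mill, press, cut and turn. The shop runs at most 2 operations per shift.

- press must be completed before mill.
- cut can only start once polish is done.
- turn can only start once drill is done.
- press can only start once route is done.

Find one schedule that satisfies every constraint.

cut=shift 3, turn=shift 4, drill=shift 1, mill=shift 3, press=shift 2, route=shift 1, polish=shift 2

Checking: press(shift 2) before mill(shift 3); polish(shift 2) before cut(shift 3); route(shift 1) before press(shift 2); drill(shift 1) before turn(shift 4); max 2 per shift (cap 2).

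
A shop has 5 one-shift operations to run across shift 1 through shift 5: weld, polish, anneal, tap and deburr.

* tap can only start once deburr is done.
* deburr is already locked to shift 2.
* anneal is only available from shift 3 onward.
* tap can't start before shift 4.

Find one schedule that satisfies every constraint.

anneal=shift 3; deburr=shift 2; tap=shift 4; polish=shift 1; weld=shift 1

Checking: deburr(shift 2) before tap(shift 4); anneal=shift 3 in [shift 3,shift 5]; tap=shift 4 in [shift 4,shift 5]; deburr=shift 2 in [shift 2,shift 2].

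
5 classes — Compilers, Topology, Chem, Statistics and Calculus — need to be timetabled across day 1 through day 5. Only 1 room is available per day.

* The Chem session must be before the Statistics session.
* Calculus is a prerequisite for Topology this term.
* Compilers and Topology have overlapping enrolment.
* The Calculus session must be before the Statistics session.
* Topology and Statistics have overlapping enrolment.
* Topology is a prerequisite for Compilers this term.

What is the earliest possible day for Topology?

day 2

Precedence pushes Topology to at least day 2; downstream work caps Topology at day 4.
Topology at day 2 is achievable: Statistics=day 4, Topology=day 2, Compilers=day 5, Calculus=day 1, Chem=day 3.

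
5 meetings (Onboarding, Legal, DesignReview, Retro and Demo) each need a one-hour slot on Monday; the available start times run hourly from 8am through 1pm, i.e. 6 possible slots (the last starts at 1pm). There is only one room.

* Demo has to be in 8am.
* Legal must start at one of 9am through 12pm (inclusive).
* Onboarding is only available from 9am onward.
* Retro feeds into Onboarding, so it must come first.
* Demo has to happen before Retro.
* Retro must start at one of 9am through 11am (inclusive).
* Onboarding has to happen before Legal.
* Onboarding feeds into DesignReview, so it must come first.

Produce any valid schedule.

Demo=8am, Onboarding=10am, DesignReview=12pm, Retro=9am, Legal=11am

Checking: Onboarding(10am) before DesignReview(12pm); Retro(9am) before Onboarding(10am); Demo(8am) before Retro(9am); Onboarding(10am) before Legal(11am); Demo=8am in [8am,8am]; Retro=9am in [9am,11am]; Legal=11am in [9am,12pm]; Onboarding=10am in [9am,1pm]; max 1 per slot (cap 1).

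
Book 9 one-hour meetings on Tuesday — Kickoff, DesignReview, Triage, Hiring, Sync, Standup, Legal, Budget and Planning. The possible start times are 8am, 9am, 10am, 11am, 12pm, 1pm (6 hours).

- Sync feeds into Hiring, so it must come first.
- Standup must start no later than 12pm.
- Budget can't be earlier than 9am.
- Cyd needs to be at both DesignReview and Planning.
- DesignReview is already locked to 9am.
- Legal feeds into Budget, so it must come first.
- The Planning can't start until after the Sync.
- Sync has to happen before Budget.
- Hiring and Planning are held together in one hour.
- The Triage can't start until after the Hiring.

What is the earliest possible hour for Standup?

8am

Standup's own window allows nothing later than 12pm.
Standup at 8am is achievable: DesignReview in 9am; Triage in 11am; Hiring in 10am; Legal in 8am; Kickoff in 8am; Budget in 9am; Planning in 10am; Standup in 8am; Sync in 8am.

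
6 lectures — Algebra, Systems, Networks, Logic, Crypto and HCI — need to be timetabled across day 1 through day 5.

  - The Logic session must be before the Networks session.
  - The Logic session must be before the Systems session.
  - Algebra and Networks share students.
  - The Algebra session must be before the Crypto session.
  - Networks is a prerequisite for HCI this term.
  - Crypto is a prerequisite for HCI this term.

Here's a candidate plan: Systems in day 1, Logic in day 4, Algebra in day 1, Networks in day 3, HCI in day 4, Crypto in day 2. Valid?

The Logic session must be before the Systems session — violated.
The Algebra session must be before the Crypto session — holds.
Crypto is a prerequisite for HCI this term — holds.
Networks is a prerequisite for HCI this term — holds.
The Logic session must be before the Networks session — violated.
Algebra and Networks share students — holds.

No — it violates: The Logic session must be before the Systems session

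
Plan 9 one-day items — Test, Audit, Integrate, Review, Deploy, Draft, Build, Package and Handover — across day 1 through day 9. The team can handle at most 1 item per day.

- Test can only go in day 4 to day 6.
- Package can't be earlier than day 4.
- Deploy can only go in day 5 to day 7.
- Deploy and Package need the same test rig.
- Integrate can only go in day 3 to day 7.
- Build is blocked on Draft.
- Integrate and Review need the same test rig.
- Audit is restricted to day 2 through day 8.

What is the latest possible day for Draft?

Downstream work caps Draft at day 8.
Draft at day 8 is achievable: Package -> day 6; Deploy -> day 5; Draft -> day 8; Review -> day 1; Test -> day 4; Handover -> day 7; Integrate -> day 3; Audit -> day 2; Build -> day 9.

day 8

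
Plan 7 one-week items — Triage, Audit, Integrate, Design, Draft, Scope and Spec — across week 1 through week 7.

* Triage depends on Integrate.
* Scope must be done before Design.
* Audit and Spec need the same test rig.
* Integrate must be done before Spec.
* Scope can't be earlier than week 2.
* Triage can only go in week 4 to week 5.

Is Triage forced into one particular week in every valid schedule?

No

Triage can be week 4 (e.g. Triage in week 4, Design in week 3, Spec in week 2, Audit in week 1, Integrate in week 1, Draft in week 1, Scope in week 2) or week 5 (e.g. Triage -> week 5; Draft -> week 1; Scope -> week 2; Design -> week 3; Integrate -> week 1; Audit -> week 1; Spec -> week 2).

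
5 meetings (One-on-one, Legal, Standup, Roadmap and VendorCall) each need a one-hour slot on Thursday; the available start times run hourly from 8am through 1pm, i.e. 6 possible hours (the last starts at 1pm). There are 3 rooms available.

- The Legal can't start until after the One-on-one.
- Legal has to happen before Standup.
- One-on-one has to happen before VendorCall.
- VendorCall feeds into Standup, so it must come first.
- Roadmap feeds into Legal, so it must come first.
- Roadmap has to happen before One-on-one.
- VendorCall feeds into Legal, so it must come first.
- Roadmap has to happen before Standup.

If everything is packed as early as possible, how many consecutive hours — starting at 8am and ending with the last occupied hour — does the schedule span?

The precedence chain requires at least 5 distinct hours.
With at most 3 per hour and 5 meetings, at least 2 hours are needed.
5 works (last occupied hour: 12pm): for example Standup in 12pm, Roadmap in 8am, VendorCall in 10am, Legal in 11am, One-on-one in 9am.

5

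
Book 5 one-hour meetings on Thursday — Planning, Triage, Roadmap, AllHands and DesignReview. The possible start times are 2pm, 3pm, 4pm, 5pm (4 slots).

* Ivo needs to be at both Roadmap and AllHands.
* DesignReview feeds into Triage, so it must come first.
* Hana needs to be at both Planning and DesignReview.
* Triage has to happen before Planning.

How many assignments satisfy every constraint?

Splitting on Planning: it can be 4pm (12), 5pm (36). Listing each branch's schedules as (Triage, Roadmap, AllHands, DesignReview):
Planning=4pm: (3pm,2pm,3pm,2pm) (3pm,2pm,4pm,2pm) (3pm,2pm,5pm,2pm) (3pm,3pm,2pm,2pm) (3pm,3pm,4pm,2pm) (3pm,3pm,5pm,2pm) (3pm,4pm,2pm,2pm) (3pm,4pm,3pm,2pm) (3pm,4pm,5pm,2pm) (3pm,5pm,2pm,2pm) (3pm,5pm,3pm,2pm) (3pm,5pm,4pm,2pm) — 12.
Planning=5pm: (3pm,2pm,3pm,2pm) (3pm,2pm,4pm,2pm) (3pm,2pm,5pm,2pm) (3pm,3pm,2pm,2pm) (3pm,3pm,4pm,2pm) (3pm,3pm,5pm,2pm) (3pm,4pm,2pm,2pm) (3pm,4pm,3pm,2pm) (3pm,4pm,5pm,2pm) (3pm,5pm,2pm,2pm) (3pm,5pm,3pm,2pm) (3pm,5pm,4pm,2pm) (4pm,2pm,3pm,2pm) (4pm,2pm,3pm,3pm) (4pm,2pm,4pm,2pm) (4pm,2pm,4pm,3pm) (4pm,2pm,5pm,2pm) (4pm,2pm,5pm,3pm) (4pm,3pm,2pm,2pm) (4pm,3pm,2pm,3pm) (4pm,3pm,4pm,2pm) (4pm,3pm,4pm,3pm) (4pm,3pm,5pm,2pm) (4pm,3pm,5pm,3pm) (4pm,4pm,2pm,2pm) (4pm,4pm,2pm,3pm) (4pm,4pm,3pm,2pm) (4pm,4pm,3pm,3pm) (4pm,4pm,5pm,2pm) (4pm,4pm,5pm,3pm) (4pm,5pm,2pm,2pm) (4pm,5pm,2pm,3pm) (4pm,5pm,3pm,2pm) (4pm,5pm,3pm,3pm) (4pm,5pm,4pm,2pm) (4pm,5pm,4pm,3pm) — 36.
Summing: 12 + 36 = 48.

48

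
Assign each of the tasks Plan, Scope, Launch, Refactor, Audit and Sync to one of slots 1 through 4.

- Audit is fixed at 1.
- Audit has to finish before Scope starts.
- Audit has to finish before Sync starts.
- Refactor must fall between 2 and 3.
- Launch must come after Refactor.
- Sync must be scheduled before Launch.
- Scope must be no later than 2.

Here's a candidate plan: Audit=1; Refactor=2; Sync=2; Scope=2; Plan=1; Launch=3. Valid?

Yes, all constraints hold

Sync must be scheduled before Launch — holds.
Scope must be no later than 2 — holds.
Refactor must fall between 2 and 3 — holds.
Audit has to finish before Scope starts — holds.
Audit has to finish before Sync starts — holds.
Launch must come after Refactor — holds.
Audit is fixed at 1 — holds.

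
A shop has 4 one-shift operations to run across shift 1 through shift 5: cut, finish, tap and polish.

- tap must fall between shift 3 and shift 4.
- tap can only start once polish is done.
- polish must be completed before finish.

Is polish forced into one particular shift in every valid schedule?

No

polish can be shift 1 (e.g. polish -> shift 1; cut -> shift 1; tap -> shift 3; finish -> shift 2) or shift 2 (e.g. tap -> shift 3; polish -> shift 2; cut -> shift 1; finish -> shift 3).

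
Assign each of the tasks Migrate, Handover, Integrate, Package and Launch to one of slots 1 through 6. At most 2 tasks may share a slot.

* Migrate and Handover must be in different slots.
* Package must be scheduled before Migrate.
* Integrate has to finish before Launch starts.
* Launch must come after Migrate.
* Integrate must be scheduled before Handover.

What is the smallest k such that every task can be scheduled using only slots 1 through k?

3

The precedence chain requires at least 3 distinct slots.
With at most 2 per slot and 5 tasks, at least 3 slots are needed.
3 works (last occupied slot: 3): for example Handover in 3; Package in 1; Migrate in 2; Integrate in 1; Launch in 3.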